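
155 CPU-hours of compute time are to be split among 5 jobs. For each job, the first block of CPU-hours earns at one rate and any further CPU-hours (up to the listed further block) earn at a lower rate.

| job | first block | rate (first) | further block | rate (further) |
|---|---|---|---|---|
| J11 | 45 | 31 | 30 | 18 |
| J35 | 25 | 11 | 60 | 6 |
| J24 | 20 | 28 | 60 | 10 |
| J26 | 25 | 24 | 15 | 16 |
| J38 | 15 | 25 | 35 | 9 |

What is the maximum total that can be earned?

Rank every tier by rate: J11/first 31 > J24/first 28 > J38/first 25 > J26/first 24 > J11/second 18 > J26/second 16 > J35/first 11 > J24/second 10 > J38/second 9 > J35/second 6.
Fill J11 first block (45 at 31) ; 110 left.
J24 first at 28: fill all 20 ; 90 left.
J38 first at 25: fill all 15 ; 75 left.
Fill J26 first block (25 at 24) ; 50 left.
Fill J11 second block (30 at 18) ; 20 left.
Fill J26 second block (15 at 16) ; 5 left.
J35 first at 11: only 5 left, fill 5.
Total = 31×45 + 28×20 + 25×15 + 24×25 + 18×30 + 16×15 + 11×5 = 3765.

3765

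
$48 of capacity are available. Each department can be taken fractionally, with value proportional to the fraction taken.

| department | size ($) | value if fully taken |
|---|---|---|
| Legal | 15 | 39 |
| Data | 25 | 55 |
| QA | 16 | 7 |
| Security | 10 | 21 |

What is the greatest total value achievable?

Sort by value density: Legal 39/15≈2.6, Data 55/25≈2.2, Security 21/10≈2.1, QA 7/16≈0.438.
Legal: take in full, 15 $ for value 39 — 33 left.
Data: take in full, 25 $ for value 55 — 8 left.
8 $ left: a 8/10 share of Security gives 21×8/10 = 16.8.
Total value = 110.8.

110.8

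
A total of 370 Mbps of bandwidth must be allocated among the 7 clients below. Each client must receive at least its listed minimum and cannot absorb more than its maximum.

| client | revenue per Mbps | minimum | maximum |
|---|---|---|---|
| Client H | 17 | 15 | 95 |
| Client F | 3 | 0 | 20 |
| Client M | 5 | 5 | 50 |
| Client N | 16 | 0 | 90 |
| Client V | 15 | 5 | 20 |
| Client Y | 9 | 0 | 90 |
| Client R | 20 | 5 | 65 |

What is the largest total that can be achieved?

5515

Meeting every minimum uses 15+0+5+0+5+0+5 = 30 Mbps, leaving 340.
Highest revenue per Mbps first: Client R 20 > Client H 17 > Client N 16 > Client V 15 > Client Y 9 > Client M 5 > Client F 3.
Give Client R 60 more to hit its cap of 65 → 280 left.
Client H: +80 to 95 (cap) → 200 left.
Give Client N 90 more to hit its cap of 90 → 110 left.
Client V: +15 to 20 (cap) → 95 left.
Client Y takes 90 more to reach its cap of 90 → 5 left.
Client M: +5 (room for 45) → 10. Pool exhausted.
Total = 17×95 + 5×10 + 16×90 + 15×20 + 9×90 + 20×65 = 5515.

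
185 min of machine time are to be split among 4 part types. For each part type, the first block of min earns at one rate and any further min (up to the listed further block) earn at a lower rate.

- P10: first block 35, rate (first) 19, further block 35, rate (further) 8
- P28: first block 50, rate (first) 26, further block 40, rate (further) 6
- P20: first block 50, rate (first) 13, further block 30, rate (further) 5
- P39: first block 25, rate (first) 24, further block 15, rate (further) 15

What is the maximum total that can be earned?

3520

Treat each block as its own option and order by rate: P28/first 26 > P39/first 24 > P10/first 19 > P39/second 15 > P20/first 13 > P10/second 8 > P28/second 6 > P20/second 5.
Fill P28 first block (50 at 26) — 135 left.
P39/first (24): +25 — 110 left.
Fill P10 first block (35 at 19) — 75 left.
P39/second (15): +15 — 60 left.
P20 first at 13: fill all 50 — 10 left.
P10 second at 8: only 10 left, fill 10.
Total = 26×50 + 24×25 + 19×35 + 15×15 + 13×50 + 8×10 = 3520.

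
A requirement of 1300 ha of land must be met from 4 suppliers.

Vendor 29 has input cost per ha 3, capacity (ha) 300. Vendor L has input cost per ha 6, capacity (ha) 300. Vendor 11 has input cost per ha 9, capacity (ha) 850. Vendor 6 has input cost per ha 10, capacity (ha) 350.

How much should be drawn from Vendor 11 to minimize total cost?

700

Fill from the cheapest supplier first.
Vendor 29 (3): use full 300 → 1000 ha to go.
Vendor L at 6: take all 300 ha → 700 still needed.
Vendor 11 at 9: take 700 of its 850 → requirement met.
Vendor 6: unused.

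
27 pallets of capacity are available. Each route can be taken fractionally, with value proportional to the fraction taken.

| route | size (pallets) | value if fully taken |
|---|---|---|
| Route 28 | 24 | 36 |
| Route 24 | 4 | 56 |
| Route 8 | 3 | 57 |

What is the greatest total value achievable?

143

Rank by value-to-size ratio: Route 8 57/3≈19, Route 24 56/4≈14, Route 28 36/24≈1.5.
All 3 pallets of Route 8 fit (value 57) ; 24 remain.
Take all of Route 24 (4 pallets, value 56) ; 20 pallets left.
Fill the last 20 pallets with part of Route 28: 20/24 of it earns 30.
Total value = 143.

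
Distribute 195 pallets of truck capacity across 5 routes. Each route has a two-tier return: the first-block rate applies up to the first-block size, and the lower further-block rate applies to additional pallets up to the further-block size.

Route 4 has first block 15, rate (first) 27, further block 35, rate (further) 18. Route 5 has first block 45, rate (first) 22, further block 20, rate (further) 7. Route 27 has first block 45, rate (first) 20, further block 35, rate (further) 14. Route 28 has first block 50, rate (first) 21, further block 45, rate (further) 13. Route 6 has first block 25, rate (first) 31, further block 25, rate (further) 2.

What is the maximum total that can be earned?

Order all 10 blocks by rate: Route 6/T1 31 > Route 4/T1 27 > Route 5/T1 22 > Route 28/T1 21 > Route 27/T1 20 > Route 4/T2 18 > Route 27/T2 14 > Route 28/T2 13 > Route 5/T2 7 > Route 6/T2 2.
Fill Route 6 T1 block (25 at 31) — 170 left.
Fill Route 4 T1 block (15 at 27) — 155 left.
Fill Route 5 T1 block (45 at 22) — 110 left.
Route 28/T1 (21): +50 — 60 left.
Fill Route 27 T1 block (45 at 20) — 15 left.
Route 4 T2 at 18: only 15 left, fill 15.
Total = 31×25 + 27×15 + 22×45 + 21×50 + 20×45 + 18×15 = 4390.

4390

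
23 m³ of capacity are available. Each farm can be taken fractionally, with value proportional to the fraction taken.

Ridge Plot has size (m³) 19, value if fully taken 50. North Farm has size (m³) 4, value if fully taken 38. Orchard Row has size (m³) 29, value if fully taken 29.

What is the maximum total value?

Best value per unit of size first: North Farm 38/4≈9.5, Ridge Plot 50/19≈2.63, Orchard Row 29/29≈1.
All 4 m³ of North Farm fit (value 38) — 19 remain.
Take all of Ridge Plot (19 m³, value 50) — 0 m³ left.
Total value = 88.

88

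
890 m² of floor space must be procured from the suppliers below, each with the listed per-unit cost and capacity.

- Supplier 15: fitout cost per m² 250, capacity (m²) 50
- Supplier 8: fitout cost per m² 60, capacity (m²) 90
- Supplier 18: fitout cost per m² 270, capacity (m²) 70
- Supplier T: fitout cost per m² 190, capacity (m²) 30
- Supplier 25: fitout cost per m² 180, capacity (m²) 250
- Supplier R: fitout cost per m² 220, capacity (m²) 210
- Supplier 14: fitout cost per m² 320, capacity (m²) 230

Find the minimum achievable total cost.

194500

Fill from the cheapest supplier first.
Supplier 8 at 60: take all 90 m² ; 800 still needed.
Supplier 25 (180): use full 250 ; 550 m² to go.
Supplier T at 190: take all 30 m² ; 520 still needed.
Supplier R at 220: take all 210 m² ; 310 still needed.
Take 50 from Supplier 15 at 250 ; need 260 more.
Supplier 18 at 270: take all 70 m² ; 190 still needed.
Supplier 14 (320): take the remaining 190 ; done.
Cost = 90×60 + 250×180 + 30×190 + 210×220 + 50×250 + 70×270 + 190×320 = 194500.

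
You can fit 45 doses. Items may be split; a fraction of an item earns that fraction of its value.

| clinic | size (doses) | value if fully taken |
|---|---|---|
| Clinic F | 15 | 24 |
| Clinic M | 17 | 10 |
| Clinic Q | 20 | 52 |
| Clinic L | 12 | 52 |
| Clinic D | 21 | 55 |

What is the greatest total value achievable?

Sort by value density: Clinic L 52/12≈4.33, Clinic D 55/21≈2.62, Clinic Q 52/20≈2.6, Clinic F 24/15≈1.6, Clinic M 10/17≈0.588.
Clinic L: take in full, 12 doses for value 52 → 33 left.
All 21 doses of Clinic D fit (value 55) → 12 remain.
Only 12 doses remain; take 12/20 of Clinic Q for value 52×12/20 = 31.2.
Total value = 138.2.

138.2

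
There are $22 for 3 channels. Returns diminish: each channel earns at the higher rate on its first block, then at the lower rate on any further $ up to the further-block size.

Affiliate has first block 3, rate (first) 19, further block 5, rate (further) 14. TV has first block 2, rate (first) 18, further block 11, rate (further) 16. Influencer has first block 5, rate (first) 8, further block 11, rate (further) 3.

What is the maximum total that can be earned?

347

Rank every tier by rate: Affiliate/first 19 > TV/first 18 > TV/second 16 > Affiliate/second 14 > Influencer/first 8 > Influencer/second 3.
Fill Affiliate first block (3 at 19) — 19 left.
TV/first (18): +2 — 17 left.
TV/second (16): +11 — 6 left.
Affiliate/second (14): +5 — 1 left.
Influencer first at 8: only 1 left, fill 1.
Total = 19×3 + 18×2 + 16×11 + 14×5 + 8×1 = 347.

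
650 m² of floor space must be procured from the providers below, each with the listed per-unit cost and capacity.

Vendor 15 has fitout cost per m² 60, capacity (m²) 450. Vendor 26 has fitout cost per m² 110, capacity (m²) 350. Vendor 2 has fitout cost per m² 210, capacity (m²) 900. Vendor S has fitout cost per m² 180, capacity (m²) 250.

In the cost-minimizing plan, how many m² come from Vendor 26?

Fill from the cheapest provider first.
Take 450 from Vendor 15 at 60 → need 200 more.
Vendor 26 at 110: take 200 of its 350 → requirement met.
Vendor S, Vendor 2: unused.

200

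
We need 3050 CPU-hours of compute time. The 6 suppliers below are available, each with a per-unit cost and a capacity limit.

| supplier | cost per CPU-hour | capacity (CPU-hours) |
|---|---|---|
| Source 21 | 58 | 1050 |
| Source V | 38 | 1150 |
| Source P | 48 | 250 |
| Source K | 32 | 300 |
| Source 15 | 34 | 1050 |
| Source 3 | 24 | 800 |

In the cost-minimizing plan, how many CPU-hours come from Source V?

900

Cheapest first:
Take 800 from Source 3 at 24 → need 2250 more.
Source K (32): use full 300 → 1950 CPU-hours to go.
Source 15 at 34: take all 1050 CPU-hours → 900 still needed.
Take 900 from Source V at 38 to finish.
Source P, Source 21: unused.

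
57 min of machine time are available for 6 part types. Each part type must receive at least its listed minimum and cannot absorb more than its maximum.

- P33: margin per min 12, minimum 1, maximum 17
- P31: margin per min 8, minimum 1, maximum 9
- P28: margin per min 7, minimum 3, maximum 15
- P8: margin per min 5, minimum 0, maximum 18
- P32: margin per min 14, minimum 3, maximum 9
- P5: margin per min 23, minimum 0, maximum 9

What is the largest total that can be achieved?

700

Meeting every minimum uses 1+1+3+0+3+0 = 8 min, leaving 49.
Order the part types by margin per min: P5 23 > P32 14 > P33 12 > P31 8 > P28 7 > P8 5.
Give P5 9 more to hit its cap of 9 ; 40 left.
P32: +6 to 9 (cap) ; 34 left.
Give P33 16 more to hit its cap of 17 ; 18 left.
Give P31 8 more to hit its cap of 9 ; 10 left.
P28 has room for 12 more but only 10 remain, so it gets 13.
Total = 12×17 + 8×9 + 7×13 + 14×9 + 23×9 = 700.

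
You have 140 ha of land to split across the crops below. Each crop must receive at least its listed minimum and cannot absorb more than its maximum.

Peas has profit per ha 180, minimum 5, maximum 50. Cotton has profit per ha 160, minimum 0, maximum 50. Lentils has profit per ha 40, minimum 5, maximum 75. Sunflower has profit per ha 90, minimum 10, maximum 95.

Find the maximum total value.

Meeting every minimum uses 5+0+5+10 = 20 ha, leaving 120.
Order the crops by profit per ha: Peas 180 > Cotton 160 > Sunflower 90 > Lentils 40.
Give Peas 45 more to hit its cap of 50 ; 75 left.
Give Cotton 50 more to hit its cap of 50 ; 25 left.
Sunflower has room for 85 more but only 25 remain, so it gets 35.
Total = 180×50 + 160×50 + 40×5 + 90×35 = 20350.

20350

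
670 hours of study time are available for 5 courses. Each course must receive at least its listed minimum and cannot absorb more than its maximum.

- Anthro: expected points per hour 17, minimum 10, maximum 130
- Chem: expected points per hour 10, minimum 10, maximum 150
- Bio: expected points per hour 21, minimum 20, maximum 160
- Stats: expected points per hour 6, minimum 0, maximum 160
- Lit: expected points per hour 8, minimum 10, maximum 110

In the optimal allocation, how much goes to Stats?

120

Meeting every minimum uses 10+10+20+0+10 = 50 hours, leaving 620.
Order the courses by expected points per hour: Bio 21 > Anthro 17 > Chem 10 > Lit 8 > Stats 6.
Bio: +140 to 160 (cap) ; 480 left.
Give Anthro 120 more to hit its cap of 130 ; 360 left.
Give Chem 140 more to hit its cap of 150 ; 220 left.
Lit takes 100 more to reach its cap of 110 ; 120 left.
Stats: +120 (room for 160) → 120. Pool exhausted.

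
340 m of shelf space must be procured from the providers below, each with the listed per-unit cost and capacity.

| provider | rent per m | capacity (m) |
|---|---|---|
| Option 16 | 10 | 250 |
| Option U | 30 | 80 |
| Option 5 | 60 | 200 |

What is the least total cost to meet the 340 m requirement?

5500

Cheapest first:
Option 16 at 10: take all 250 m → 90 still needed.
Take 80 from Option U at 30 → need 10 more.
Option 5 (60): take the remaining 10 → done.
Cost = 250×10 + 80×30 + 10×60 = 5500.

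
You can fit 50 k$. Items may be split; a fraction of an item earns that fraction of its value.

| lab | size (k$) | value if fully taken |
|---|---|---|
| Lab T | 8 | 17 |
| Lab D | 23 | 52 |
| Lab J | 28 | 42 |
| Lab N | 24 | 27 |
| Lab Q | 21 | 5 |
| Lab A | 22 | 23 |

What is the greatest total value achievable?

Rank by value-to-size ratio: Lab D 52/23≈2.26, Lab T 17/8≈2.12, Lab J 42/28≈1.5, Lab N 27/24≈1.12, Lab A 23/22≈1.05, Lab Q 5/21≈0.238.
Lab D: take in full, 23 k$ for value 52 → 27 left.
All 8 k$ of Lab T fit (value 17) → 19 remain.
Fill the last 19 k$ with part of Lab J: 19/28 of it earns 28.5.
Total value = 97.5.

97.5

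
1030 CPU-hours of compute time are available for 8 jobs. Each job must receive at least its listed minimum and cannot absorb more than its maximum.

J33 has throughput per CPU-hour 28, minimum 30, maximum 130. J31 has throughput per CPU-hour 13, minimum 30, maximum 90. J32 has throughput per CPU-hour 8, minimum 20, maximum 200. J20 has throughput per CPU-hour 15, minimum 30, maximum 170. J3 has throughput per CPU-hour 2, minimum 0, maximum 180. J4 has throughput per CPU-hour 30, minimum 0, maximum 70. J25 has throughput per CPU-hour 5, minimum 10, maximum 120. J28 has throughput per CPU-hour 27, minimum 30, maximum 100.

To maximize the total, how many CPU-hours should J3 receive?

Meeting every minimum uses 30+30+20+30+0+0+10+30 = 150 CPU-hours, leaving 880.
Rank by throughput per CPU-hour: J4 30 > J33 28 > J28 27 > J20 15 > J31 13 > J32 8 > J25 5 > J3 2.
J4: +70 to 70 (cap) — 810 left.
J33: +100 to 130 (cap) — 710 left.
Give J28 70 more to hit its cap of 100 — 640 left.
J20: +140 to 170 (cap) — 500 left.
J31 takes 60 more to reach its cap of 90 — 440 left.
J32 takes 180 more to reach its cap of 200 — 260 left.
J25: +110 to 120 (cap) — 150 left.
J3 has room for 180 more but only 150 remain, so it gets 150.

150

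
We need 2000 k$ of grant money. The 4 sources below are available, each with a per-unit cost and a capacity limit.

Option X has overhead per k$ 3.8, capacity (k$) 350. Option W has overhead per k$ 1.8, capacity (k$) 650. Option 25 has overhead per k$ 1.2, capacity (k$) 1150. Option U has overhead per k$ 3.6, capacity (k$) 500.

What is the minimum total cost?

3270

Cheapest first:
Option 25 at 1.2: take all 1150 k$ → 850 still needed.
Take 650 from Option W at 1.8 → need 200 more.
Take 200 from Option U at 3.6 to finish.
Option X: unused.
Cost = 1150×1.2 + 650×1.8 + 200×3.6 = 3270.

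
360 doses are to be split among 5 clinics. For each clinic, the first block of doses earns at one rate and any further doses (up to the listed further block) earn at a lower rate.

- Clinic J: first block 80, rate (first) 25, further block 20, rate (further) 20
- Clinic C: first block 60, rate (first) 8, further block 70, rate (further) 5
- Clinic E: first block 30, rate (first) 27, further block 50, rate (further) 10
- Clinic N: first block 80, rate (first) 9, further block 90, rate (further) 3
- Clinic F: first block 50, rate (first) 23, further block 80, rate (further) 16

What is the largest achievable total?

6590

Treat each block as its own option and order by rate: Clinic E/first 27 > Clinic J/first 25 > Clinic F/first 23 > Clinic J/second 20 > Clinic F/second 16 > Clinic E/second 10 > Clinic N/first 9 > Clinic C/first 8 > Clinic C/second 5 > Clinic N/second 3.
Fill Clinic E first block (30 at 27) ; 330 left.
Fill Clinic J first block (80 at 25) ; 250 left.
Fill Clinic F first block (50 at 23) ; 200 left.
Clinic J second at 20: fill all 20 ; 180 left.
Clinic F/second (16): +80 ; 100 left.
Fill Clinic E second block (50 at 10) ; 50 left.
Clinic N/first: +50 of 80 at 9; pool empty.
Total = 27×30 + 25×80 + 23×50 + 20×20 + 16×80 + 10×50 + 9×50 = 6590.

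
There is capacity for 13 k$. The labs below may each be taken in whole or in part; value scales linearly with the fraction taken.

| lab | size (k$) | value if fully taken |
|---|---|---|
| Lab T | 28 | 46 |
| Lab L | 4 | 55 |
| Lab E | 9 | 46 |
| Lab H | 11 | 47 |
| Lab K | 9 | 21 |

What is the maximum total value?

Best value per unit of size first: Lab L 55/4≈13.8, Lab E 46/9≈5.11, Lab H 47/11≈4.27, Lab K 21/9≈2.33, Lab T 46/28≈1.64.
Take all of Lab L (4 k$, value 55) → 9 k$ left.
All 9 k$ of Lab E fit (value 46) → 0 remain.
Total value = 101.

101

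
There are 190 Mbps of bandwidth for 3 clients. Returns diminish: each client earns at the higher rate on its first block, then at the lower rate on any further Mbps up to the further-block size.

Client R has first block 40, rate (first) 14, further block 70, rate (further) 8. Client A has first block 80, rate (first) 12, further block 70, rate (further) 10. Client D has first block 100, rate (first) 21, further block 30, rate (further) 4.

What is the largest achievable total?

3260

Treat each block as its own option and order by rate: Client D/tier1 21 > Client R/tier1 14 > Client A/tier1 12 > Client A/tier2 10 > Client R/tier2 8 > Client D/tier2 4.
Fill Client D tier1 block (100 at 21) — 90 left.
Client R/tier1 (14): +40 — 50 left.
Client A/tier1: +50 of 80 at 12; pool empty.
Total = 21×100 + 14×40 + 12×50 = 3260.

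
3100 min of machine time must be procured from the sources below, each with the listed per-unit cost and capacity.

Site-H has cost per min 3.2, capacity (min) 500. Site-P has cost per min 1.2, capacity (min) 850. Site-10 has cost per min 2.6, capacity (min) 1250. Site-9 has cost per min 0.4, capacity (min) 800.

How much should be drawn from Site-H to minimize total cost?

Use sources in increasing cost order.
Take 800 from Site-9 at 0.4 — need 2300 more.
Take 850 from Site-P at 1.2 — need 1450 more.
Take 1250 from Site-10 at 2.6 — need 200 more.
Site-H (3.2): take the remaining 200 — done.

200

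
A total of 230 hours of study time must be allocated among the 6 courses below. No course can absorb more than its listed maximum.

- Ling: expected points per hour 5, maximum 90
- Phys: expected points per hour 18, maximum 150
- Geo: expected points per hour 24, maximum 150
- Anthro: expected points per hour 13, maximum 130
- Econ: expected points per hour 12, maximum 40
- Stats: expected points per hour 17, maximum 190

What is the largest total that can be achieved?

5040

Order the courses by expected points per hour: Geo 24 > Phys 18 > Stats 17 > Anthro 13 > Econ 12 > Ling 5.
Geo: +150 to 150 (cap) ; 80 left.
Only 80 left; Phys takes them to reach 80.
Total = 18×80 + 24×150 = 5040.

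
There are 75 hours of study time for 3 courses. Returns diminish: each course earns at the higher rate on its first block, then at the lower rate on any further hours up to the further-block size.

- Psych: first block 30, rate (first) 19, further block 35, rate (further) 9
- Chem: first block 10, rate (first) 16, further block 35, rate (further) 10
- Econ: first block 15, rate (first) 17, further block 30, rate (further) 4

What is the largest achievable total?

1185

Treat each block as its own option and order by rate: Psych/tier1 19 > Econ/tier1 17 > Chem/tier1 16 > Chem/tier2 10 > Psych/tier2 9 > Econ/tier2 4.
Psych tier1 at 19: fill all 30 — 45 left.
Econ tier1 at 17: fill all 15 — 30 left.
Chem tier1 at 16: fill all 10 — 20 left.
Chem tier2 at 10: only 20 left, fill 20.
Total = 19×30 + 17×15 + 16×10 + 10×20 = 1185.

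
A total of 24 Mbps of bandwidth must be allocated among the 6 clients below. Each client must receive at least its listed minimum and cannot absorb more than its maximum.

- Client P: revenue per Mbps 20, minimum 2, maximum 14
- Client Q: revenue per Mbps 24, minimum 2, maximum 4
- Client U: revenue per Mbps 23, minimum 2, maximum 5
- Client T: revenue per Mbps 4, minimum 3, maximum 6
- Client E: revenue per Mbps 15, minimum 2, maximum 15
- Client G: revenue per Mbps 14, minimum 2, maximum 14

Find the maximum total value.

441

Meeting every minimum uses 2+2+2+3+2+2 = 13 Mbps, leaving 11.
Highest revenue per Mbps first: Client Q 24 > Client U 23 > Client P 20 > Client E 15 > Client G 14 > Client T 4.
Client Q takes 2 more to reach its cap of 4 ; 9 left.
Client U: +3 to 5 (cap) ; 6 left.
Client P has room for 12 more but only 6 remain, so it gets 8.
Total = 20×8 + 24×4 + 23×5 + 4×3 + 15×2 + 14×2 = 441.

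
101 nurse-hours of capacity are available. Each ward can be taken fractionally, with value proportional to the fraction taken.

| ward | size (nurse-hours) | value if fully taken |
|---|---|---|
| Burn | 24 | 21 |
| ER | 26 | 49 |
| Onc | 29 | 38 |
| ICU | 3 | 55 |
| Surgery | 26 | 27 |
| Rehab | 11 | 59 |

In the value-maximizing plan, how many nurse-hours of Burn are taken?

6

Best value per unit of size first: ICU 55/3≈18.3, Rehab 59/11≈5.36, ER 49/26≈1.88, Onc 38/29≈1.31, Surgery 27/26≈1.04, Burn 21/24≈0.875.
Take all of ICU (3 nurse-hours, value 55) ; 98 nurse-hours left.
Take all of Rehab (11 nurse-hours, value 59) ; 87 nurse-hours left.
ER: take in full, 26 nurse-hours for value 49 ; 61 left.
Onc: take in full, 29 nurse-hours for value 38 ; 32 left.
All 26 nurse-hours of Surgery fit (value 27) ; 6 remain.
Fill the last 6 nurse-hours with part of Burn: 6/24 of it earns 5.25.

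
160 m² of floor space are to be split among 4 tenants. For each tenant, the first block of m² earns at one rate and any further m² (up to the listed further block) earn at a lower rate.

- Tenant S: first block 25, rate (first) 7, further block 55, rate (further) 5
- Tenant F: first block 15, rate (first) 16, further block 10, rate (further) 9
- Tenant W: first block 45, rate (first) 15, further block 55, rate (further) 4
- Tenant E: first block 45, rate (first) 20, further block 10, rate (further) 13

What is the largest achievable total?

Rank every tier by rate: Tenant E/tier1 20 > Tenant F/tier1 16 > Tenant W/tier1 15 > Tenant E/tier2 13 > Tenant F/tier2 9 > Tenant S/tier1 7 > Tenant S/tier2 5 > Tenant W/tier2 4.
Tenant E tier1 at 20: fill all 45 → 115 left.
Tenant F/tier1 (16): +15 → 100 left.
Fill Tenant W tier1 block (45 at 15) → 55 left.
Fill Tenant E tier2 block (10 at 13) → 45 left.
Tenant F/tier2 (9): +10 → 35 left.
Tenant S tier1 at 7: fill all 25 → 10 left.
10 remain; put them into Tenant S tier2 at 5.
Total = 20×45 + 16×15 + 15×45 + 13×10 + 9×10 + 7×25 + 5×10 = 2260.

2260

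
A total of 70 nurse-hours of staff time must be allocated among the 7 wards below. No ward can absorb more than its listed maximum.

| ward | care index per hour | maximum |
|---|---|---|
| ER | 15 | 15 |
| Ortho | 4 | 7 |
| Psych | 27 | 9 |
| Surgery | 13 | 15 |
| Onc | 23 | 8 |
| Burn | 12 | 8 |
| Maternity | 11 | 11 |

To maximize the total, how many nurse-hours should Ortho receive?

4

Order the wards by care index per hour: Psych 27 > Onc 23 > ER 15 > Surgery 13 > Burn 12 > Maternity 11 > Ortho 4.
Psych: +9 to 9 (cap) — 61 left.
Give Onc 8 to hit its cap of 8 — 53 left.
ER takes 15 to reach its cap of 15 — 38 left.
Surgery: +15 to 15 (cap) — 23 left.
Give Burn 8 to hit its cap of 8 — 15 left.
Give Maternity 11 to hit its cap of 11 — 4 left.
Ortho has room for 7 but only 4 remain, so it gets 4.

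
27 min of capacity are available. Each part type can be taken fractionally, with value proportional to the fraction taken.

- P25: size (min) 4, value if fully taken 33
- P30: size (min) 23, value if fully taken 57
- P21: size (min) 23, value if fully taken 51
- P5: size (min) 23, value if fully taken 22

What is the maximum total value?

Sort by value density: P25 33/4≈8.25, P30 57/23≈2.48, P21 51/23≈2.22, P5 22/23≈0.957.
P25: take in full, 4 min for value 33 → 23 left.
P30: take in full, 23 min for value 57 → 0 left.
Total value = 90.

90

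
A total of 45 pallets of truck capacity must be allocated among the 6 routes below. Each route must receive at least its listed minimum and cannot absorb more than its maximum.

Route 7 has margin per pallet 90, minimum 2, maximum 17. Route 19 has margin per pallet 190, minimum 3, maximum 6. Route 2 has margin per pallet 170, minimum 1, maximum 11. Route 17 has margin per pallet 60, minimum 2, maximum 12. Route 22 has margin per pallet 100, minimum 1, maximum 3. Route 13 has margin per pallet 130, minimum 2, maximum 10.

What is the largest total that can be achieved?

5900

Meeting every minimum uses 2+3+1+2+1+2 = 11 pallets, leaving 34.
Highest margin per pallet first: Route 19 190 > Route 2 170 > Route 13 130 > Route 22 100 > Route 7 90 > Route 17 60.
Route 19: +3 to 6 (cap) — 31 left.
Route 2 takes 10 more to reach its cap of 11 — 21 left.
Route 13 takes 8 more to reach its cap of 10 — 13 left.
Route 22: +2 to 3 (cap) — 11 left.
Only 11 left; Route 7 takes them to reach 13.
Total = 90×13 + 190×6 + 170×11 + 60×2 + 100×3 + 130×10 = 5900.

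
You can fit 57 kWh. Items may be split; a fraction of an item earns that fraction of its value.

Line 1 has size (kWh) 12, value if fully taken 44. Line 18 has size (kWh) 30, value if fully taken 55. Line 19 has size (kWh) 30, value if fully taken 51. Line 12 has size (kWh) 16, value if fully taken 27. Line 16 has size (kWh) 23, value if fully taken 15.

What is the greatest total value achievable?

Sort by value density: Line 1 44/12≈3.67, Line 18 55/30≈1.83, Line 19 51/30≈1.7, Line 12 27/16≈1.69, Line 16 15/23≈0.652.
All 12 kWh of Line 1 fit (value 44) → 45 remain.
Take all of Line 18 (30 kWh, value 55) → 15 kWh left.
Only 15 kWh remain; take 15/30 of Line 19 for value 51×15/30 = 25.5.
Total value = 124.5.

124.5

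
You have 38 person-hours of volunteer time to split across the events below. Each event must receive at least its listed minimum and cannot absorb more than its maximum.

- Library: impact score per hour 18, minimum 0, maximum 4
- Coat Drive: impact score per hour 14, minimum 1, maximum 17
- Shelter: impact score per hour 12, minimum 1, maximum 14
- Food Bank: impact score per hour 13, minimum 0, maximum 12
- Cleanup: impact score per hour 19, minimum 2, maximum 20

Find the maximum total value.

Meeting every minimum uses 0+1+1+0+2 = 4 person-hours, leaving 34.
Highest impact score per hour first: Cleanup 19 > Library 18 > Coat Drive 14 > Food Bank 13 > Shelter 12.
Cleanup: +18 to 20 (cap) — 16 left.
Give Library 4 more to hit its cap of 4 — 12 left.
Coat Drive has room for 16 more but only 12 remain, so it gets 13.
Total = 18×4 + 14×13 + 12×1 + 19×20 = 646.

646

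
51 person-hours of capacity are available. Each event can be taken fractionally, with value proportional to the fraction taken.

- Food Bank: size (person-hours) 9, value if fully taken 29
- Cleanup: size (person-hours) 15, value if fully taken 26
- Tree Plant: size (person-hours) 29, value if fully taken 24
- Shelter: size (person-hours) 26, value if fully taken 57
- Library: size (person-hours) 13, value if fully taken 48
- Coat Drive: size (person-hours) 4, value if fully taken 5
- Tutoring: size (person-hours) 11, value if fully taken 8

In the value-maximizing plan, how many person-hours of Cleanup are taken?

Sort by value density: Library 48/13≈3.69, Food Bank 29/9≈3.22, Shelter 57/26≈2.19, Cleanup 26/15≈1.73, Coat Drive 5/4≈1.25, Tree Plant 24/29≈0.828, Tutoring 8/11≈0.727.
All 13 person-hours of Library fit (value 48) → 38 remain.
Take all of Food Bank (9 person-hours, value 29) → 29 person-hours left.
Shelter: take in full, 26 person-hours for value 57 → 3 left.
Only 3 person-hours remain; take 3/15 of Cleanup for value 26×3/15 = 5.2.

3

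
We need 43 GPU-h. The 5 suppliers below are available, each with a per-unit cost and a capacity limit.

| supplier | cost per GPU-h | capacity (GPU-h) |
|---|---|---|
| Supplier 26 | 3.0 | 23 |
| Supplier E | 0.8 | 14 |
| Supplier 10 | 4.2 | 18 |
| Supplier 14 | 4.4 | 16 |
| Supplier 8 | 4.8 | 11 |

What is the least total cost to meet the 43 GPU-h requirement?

Use suppliers in increasing cost order.
Supplier E (0.8): use full 14 ; 29 GPU-h to go.
Supplier 26 at 3.0: take all 23 GPU-h ; 6 still needed.
Supplier 10 at 4.2: take 6 of its 18 ; requirement met.
Supplier 14, Supplier 8: unused.
Cost = 14×0.8 + 23×3.0 + 6×4.2 = 105.4.

105.4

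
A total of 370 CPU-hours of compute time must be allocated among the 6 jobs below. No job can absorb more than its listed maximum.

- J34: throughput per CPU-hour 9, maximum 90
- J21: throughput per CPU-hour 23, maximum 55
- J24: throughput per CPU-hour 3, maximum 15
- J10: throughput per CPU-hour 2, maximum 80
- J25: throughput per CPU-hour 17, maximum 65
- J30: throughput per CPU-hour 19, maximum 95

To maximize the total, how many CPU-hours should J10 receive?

50

Rank by throughput per CPU-hour: J21 23 > J30 19 > J25 17 > J34 9 > J24 3 > J10 2.
J21: +55 to 55 (cap) → 315 left.
Give J30 95 to hit its cap of 95 → 220 left.
Give J25 65 to hit its cap of 65 → 155 left.
J34: +90 to 90 (cap) → 65 left.
J24: +15 to 15 (cap) → 50 left.
Only 50 left; J10 takes them to reach 50.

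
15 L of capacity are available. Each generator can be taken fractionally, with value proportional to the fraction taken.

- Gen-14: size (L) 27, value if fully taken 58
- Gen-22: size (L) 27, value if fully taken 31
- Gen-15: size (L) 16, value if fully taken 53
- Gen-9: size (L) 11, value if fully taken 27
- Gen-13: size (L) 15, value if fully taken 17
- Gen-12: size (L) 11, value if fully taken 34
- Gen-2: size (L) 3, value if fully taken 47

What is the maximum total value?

Sort by value density: Gen-2 47/3≈15.7, Gen-15 53/16≈3.31, Gen-12 34/11≈3.09, Gen-9 27/11≈2.45, Gen-14 58/27≈2.15, Gen-22 31/27≈1.15, Gen-13 17/15≈1.13.
Take all of Gen-2 (3 L, value 47) → 12 L left.
Only 12 L remain; take 12/16 of Gen-15 for value 53×12/16 = 39.75.
Total value = 86.75.

86.75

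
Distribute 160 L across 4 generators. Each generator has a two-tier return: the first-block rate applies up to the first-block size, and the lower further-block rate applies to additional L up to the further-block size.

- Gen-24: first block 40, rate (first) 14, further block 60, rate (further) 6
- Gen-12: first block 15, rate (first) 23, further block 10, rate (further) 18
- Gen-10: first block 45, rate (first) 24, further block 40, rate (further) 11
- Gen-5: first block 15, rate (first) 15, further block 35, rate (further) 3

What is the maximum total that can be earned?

Rank every tier by rate: Gen-10/T1 24 > Gen-12/T1 23 > Gen-12/T2 18 > Gen-5/T1 15 > Gen-24/T1 14 > Gen-10/T2 11 > Gen-24/T2 6 > Gen-5/T2 3.
Gen-10/T1 (24): +45 ; 115 left.
Gen-12/T1 (23): +15 ; 100 left.
Gen-12 T2 at 18: fill all 10 ; 90 left.
Gen-5 T1 at 15: fill all 15 ; 75 left.
Fill Gen-24 T1 block (40 at 14) ; 35 left.
Gen-10/T2: +35 of 40 at 11; pool empty.
Total = 24×45 + 23×15 + 18×10 + 15×15 + 14×40 + 11×35 = 2775.

2775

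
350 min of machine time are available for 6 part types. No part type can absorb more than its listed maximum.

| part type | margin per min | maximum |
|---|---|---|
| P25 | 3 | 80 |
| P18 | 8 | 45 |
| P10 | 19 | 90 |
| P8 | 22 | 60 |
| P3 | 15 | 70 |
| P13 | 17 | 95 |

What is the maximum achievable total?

Order the part types by margin per min: P8 22 > P10 19 > P13 17 > P3 15 > P18 8 > P25 3.
Give P8 60 to hit its cap of 60 ; 290 left.
Give P10 90 to hit its cap of 90 ; 200 left.
P13: +95 to 95 (cap) ; 105 left.
P3 takes 70 to reach its cap of 70 ; 35 left.
P18 has room for 45 but only 35 remain, so it gets 35.
Total = 8×35 + 19×90 + 22×60 + 15×70 + 17×95 = 5975.

5975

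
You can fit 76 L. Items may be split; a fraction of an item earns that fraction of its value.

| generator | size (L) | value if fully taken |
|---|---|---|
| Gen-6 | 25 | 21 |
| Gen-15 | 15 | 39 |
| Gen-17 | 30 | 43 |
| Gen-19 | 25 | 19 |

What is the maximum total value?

107.56

Rank by value-to-size ratio: Gen-15 39/15≈2.6, Gen-17 43/30≈1.43, Gen-6 21/25≈0.84, Gen-19 19/25≈0.76.
All 15 L of Gen-15 fit (value 39) ; 61 remain.
All 30 L of Gen-17 fit (value 43) ; 31 remain.
Take all of Gen-6 (25 L, value 21) ; 6 L left.
6 L left: a 6/25 share of Gen-19 gives 19×6/25 = 4.56.
Total value = 107.56.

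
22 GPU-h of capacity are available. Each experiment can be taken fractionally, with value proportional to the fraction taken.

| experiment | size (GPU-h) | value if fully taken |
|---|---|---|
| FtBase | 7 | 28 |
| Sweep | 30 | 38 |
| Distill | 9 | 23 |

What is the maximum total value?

Sort by value density: FtBase 28/7≈4, Distill 23/9≈2.56, Sweep 38/30≈1.27.
All 7 GPU-h of FtBase fit (value 28) ; 15 remain.
All 9 GPU-h of Distill fit (value 23) ; 6 remain.
Only 6 GPU-h remain; take 6/30 of Sweep for value 38×6/30 = 7.6.
Total value = 58.6.

58.6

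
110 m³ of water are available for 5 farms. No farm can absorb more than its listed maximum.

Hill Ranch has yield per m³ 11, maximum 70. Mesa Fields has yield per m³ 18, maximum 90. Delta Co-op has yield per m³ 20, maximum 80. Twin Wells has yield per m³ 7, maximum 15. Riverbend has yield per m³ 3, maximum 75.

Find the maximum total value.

Highest yield per m³ first: Delta Co-op 20 > Mesa Fields 18 > Hill Ranch 11 > Twin Wells 7 > Riverbend 3.
Give Delta Co-op 80 to hit its cap of 80 ; 30 left.
Only 30 left; Mesa Fields takes them to reach 30.
Total = 18×30 + 20×80 = 2140.

2140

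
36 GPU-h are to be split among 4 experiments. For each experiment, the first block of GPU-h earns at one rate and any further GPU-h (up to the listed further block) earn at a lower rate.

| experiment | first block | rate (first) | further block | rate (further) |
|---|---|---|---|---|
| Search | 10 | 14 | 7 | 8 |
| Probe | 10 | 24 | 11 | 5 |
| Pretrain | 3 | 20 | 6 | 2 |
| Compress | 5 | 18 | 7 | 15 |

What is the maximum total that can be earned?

643

Treat each block as its own option and order by rate: Probe/tier1 24 > Pretrain/tier1 20 > Compress/tier1 18 > Compress/tier2 15 > Search/tier1 14 > Search/tier2 8 > Probe/tier2 5 > Pretrain/tier2 2.
Probe/tier1 (24): +10 ; 26 left.
Pretrain tier1 at 20: fill all 3 ; 23 left.
Fill Compress tier1 block (5 at 18) ; 18 left.
Compress tier2 at 15: fill all 7 ; 11 left.
Fill Search tier1 block (10 at 14) ; 1 left.
Search/tier2: +1 of 7 at 8; pool empty.
Total = 24×10 + 20×3 + 18×5 + 15×7 + 14×10 + 8×1 = 643.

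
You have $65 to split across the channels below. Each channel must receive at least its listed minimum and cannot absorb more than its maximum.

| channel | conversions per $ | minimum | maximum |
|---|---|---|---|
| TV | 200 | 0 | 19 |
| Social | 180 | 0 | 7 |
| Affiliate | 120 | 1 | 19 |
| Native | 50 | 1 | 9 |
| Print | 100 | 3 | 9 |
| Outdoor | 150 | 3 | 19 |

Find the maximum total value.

10180

Meeting every minimum uses 0+0+1+1+3+3 = 8 $, leaving 57.
Rank by conversions per $: TV 200 > Social 180 > Outdoor 150 > Affiliate 120 > Print 100 > Native 50.
TV: +19 to 19 (cap) ; 38 left.
Social: +7 to 7 (cap) ; 31 left.
Outdoor takes 16 more to reach its cap of 19 ; 15 left.
Only 15 left; Affiliate takes them to reach 16.
Total = 200×19 + 180×7 + 120×16 + 50×1 + 100×3 + 150×19 = 10180.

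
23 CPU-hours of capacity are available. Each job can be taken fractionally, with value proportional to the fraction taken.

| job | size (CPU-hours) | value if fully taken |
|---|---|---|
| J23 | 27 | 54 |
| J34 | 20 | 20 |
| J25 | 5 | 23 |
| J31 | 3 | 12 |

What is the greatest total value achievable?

Sort by value density: J25 23/5≈4.6, J31 12/3≈4, J23 54/27≈2, J34 20/20≈1.
All 5 CPU-hours of J25 fit (value 23) → 18 remain.
All 3 CPU-hours of J31 fit (value 12) → 15 remain.
Only 15 CPU-hours remain; take 15/27 of J23 for value 54×15/27 = 30.
Total value = 65.

65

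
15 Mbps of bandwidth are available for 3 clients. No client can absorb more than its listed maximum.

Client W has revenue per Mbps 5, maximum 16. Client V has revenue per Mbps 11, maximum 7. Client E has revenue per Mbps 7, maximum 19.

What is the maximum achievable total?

133

Rank by revenue per Mbps: Client V 11 > Client E 7 > Client W 5.
Client V: +7 to 7 (cap) — 8 left.
Client E has room for 19 but only 8 remain, so it gets 8.
Total = 11×7 + 7×8 = 133.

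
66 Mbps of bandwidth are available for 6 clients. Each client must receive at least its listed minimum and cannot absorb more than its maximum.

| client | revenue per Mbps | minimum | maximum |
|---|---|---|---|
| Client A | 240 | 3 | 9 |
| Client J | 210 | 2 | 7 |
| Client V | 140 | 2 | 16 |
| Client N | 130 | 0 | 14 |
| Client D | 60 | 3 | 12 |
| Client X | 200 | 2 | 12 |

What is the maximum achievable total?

10570

Meeting every minimum uses 3+2+2+0+3+2 = 12 Mbps, leaving 54.
Rank by revenue per Mbps: Client A 240 > Client J 210 > Client X 200 > Client V 140 > Client N 130 > Client D 60.
Client A takes 6 more to reach its cap of 9 ; 48 left.
Client J: +5 to 7 (cap) ; 43 left.
Client X takes 10 more to reach its cap of 12 ; 33 left.
Give Client V 14 more to hit its cap of 16 ; 19 left.
Give Client N 14 more to hit its cap of 14 ; 5 left.
Client D: +5 (room for 9) → 8. Pool exhausted.
Total = 240×9 + 210×7 + 140×16 + 130×14 + 60×8 + 200×12 = 10570.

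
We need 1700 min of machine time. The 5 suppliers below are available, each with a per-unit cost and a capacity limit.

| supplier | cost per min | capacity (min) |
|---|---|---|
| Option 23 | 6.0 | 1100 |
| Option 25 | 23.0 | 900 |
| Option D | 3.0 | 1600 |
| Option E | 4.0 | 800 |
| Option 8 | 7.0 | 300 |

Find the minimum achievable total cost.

5200

Cheapest first:
Option D (3.0): use full 1600 — 100 min to go.
Option E at 4.0: take 100 of its 800 — requirement met.
Option 23, Option 8, Option 25: unused.
Cost = 1600×3.0 + 100×4.0 = 5200.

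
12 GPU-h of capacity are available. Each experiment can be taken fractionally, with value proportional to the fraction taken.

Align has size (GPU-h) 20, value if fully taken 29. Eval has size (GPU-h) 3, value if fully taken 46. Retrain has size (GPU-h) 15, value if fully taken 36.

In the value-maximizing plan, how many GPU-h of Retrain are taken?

9

Sort by value density: Eval 46/3≈15.3, Retrain 36/15≈2.4, Align 29/20≈1.45.
Eval: take in full, 3 GPU-h for value 46 — 9 left.
Only 9 GPU-h remain; take 9/15 of Retrain for value 36×9/15 = 21.6.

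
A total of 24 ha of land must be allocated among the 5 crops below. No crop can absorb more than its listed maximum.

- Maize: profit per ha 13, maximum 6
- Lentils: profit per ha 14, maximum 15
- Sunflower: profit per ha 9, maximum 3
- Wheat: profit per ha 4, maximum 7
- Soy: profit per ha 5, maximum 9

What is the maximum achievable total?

Order the crops by profit per ha: Lentils 14 > Maize 13 > Sunflower 9 > Soy 5 > Wheat 4.
Give Lentils 15 to hit its cap of 15 → 9 left.
Maize: +6 to 6 (cap) → 3 left.
Sunflower: +3 to 3 (cap) → 0 left.
Total = 13×6 + 14×15 + 9×3 = 315.

315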